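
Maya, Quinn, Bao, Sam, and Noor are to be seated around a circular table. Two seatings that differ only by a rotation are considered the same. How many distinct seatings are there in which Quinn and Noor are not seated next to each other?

12

All circular seatings of 5 people number (4)! = 24.
Seatings with Quinn beside Noor: treat them as a block with 2 internal orders, giving 2 × (3)! = 12.
Subtracting, 24 − 12 = 12.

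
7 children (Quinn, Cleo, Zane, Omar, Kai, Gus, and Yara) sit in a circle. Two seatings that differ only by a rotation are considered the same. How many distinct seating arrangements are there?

Fix one person's seat to break rotational symmetry; the remaining 6 people can be arranged in (6)! = 720 ways.

720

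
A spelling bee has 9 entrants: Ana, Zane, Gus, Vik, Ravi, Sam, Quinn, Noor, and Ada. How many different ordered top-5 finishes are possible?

This is an ordered selection of 5 from 9: P(9,5).
That gives 9 × 8 × 7 × 6 × 5 = 15120.

15120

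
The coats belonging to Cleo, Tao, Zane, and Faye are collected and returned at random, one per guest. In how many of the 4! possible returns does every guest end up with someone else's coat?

Count assignments avoiding every fixed point. For any j of the 4 guests fixed to their own coat, the other 4−j can be arranged in (4−j)! ways.
By inclusion–exclusion this is Σ_{j=0}^{4} (−1)^j C(4,j)·(4−j)!.
Computing: 24 − 24 + 12 − 4 + 1 = 9.

9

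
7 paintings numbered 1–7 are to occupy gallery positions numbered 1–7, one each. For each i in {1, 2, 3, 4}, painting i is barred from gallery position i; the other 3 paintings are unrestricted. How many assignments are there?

2790

Let Aᵢ (for 1 ≤ i ≤ 4) be the placements that put painting i in its forbidden gallery position. Any j of these fix j positions, leaving (7−j)! ways to fill the rest, and there are C(4,j) ways to pick which j.
By inclusion–exclusion, the number of valid placements is Σ_{j=0}^{4} (−1)^j C(4,j)·(7−j)!.
Computing: 5040 − 2880 + 720 − 96 + 6 = 2790.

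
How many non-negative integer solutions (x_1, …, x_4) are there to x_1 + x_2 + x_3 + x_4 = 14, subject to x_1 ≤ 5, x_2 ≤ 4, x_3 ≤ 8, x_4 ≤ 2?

45

Ignoring the caps, the number of non-negative solutions to x_1+…+x_4 = 14 is C(17,3) = 680.
Subtract solutions that violate a single cap (substitute x_i' = x_i − (cap_i+1)): x_1 ≥ 6 gives C(11,3) = 165; x_2 ≥ 5 gives C(12,3) = 220; x_3 ≥ 9 gives C(8,3) = 56; x_4 ≥ 3 gives C(14,3) = 364. Together 805.
Add back pairs where two caps are both exceeded: 20 + 0 + 56 + 1 + 84 + 10 = 171.
Subtract triples: 0 + 1 + 0 + 0 = 1.
By inclusion–exclusion the count is 680 − 805 + 171 − 1 = 45.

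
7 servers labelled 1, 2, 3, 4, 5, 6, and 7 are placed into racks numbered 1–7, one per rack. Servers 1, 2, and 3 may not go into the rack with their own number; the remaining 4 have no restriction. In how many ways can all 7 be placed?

Let Aᵢ (for i ∈ {1, 2, 3}) be the placements that put server i in its forbidden rack. Any j of these fix j positions, leaving (7−j)! ways to fill the rest, and there are C(3,j) ways to pick which j.
By inclusion–exclusion, the number of valid placements is Σ_{j=0}^{3} (−1)^j C(3,j)·(7−j)!.
Computing: 5040 − 2160 + 360 − 24 = 3216.

3216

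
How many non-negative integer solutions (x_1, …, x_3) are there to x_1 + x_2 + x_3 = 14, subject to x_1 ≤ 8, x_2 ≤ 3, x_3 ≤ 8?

By stars and bars, unrestricted non-negative solutions to x_1+…+x_3 = 14 number C(14+2,2) = 120.
Subtract solutions that violate a single cap (substitute x_i' = x_i − (cap_i+1)): x_1 ≥ 9 gives C(7,2) = 21; x_2 ≥ 4 gives C(12,2) = 66; x_3 ≥ 9 gives C(7,2) = 21. Together 108.
Add back pairs where two caps are both exceeded: 3 + 0 + 3 = 6.
By inclusion–exclusion the count is 120 − 108 + 6 = 18.

18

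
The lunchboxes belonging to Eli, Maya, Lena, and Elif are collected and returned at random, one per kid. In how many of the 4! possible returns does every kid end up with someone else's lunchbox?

9

Let Aᵢ be the assignments in which kid i gets their own lunchbox. We want the size of the complement of A₁∪…∪A_4.
By inclusion–exclusion this is Σ_{j=0}^{4} (−1)^j C(4,j)·(4−j)!.
Computing: 24 − 24 + 12 − 4 + 1 = 9.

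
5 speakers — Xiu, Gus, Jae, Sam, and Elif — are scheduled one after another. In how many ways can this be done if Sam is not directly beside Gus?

Of the 5! = 120 arrangements, those with Sam and Gus adjacent number 2 × 4! = 48 (treat the pair as a block with 2 internal orders).
So 120 − 48 = 72 arrangements keep them apart.

72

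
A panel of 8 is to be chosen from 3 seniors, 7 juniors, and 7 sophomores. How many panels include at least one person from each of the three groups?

21217

Unrestricted: C(17,8) = 24310 ways to pick any 8 of the 17.
Selections missing a whole group: no seniors → C(14,8) = 3003; no juniors → C(10,8) = 45; no sophomores → C(10,8) = 45.
Add back selections omitting two groups (i.e. drawn from a single group): C(3,8) + C(7,8) + C(7,8) = 0.
By inclusion–exclusion: 24310 − 3093 + 0 = 21217.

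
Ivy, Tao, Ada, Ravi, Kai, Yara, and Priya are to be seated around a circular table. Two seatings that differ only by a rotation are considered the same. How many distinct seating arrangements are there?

Seat Ivy anywhere (absorbing the rotational symmetry), then permute the other 6: (6)! = 720.

720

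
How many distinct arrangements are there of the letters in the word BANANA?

60

Letter multiplicities in BANANA: A×3, B×1, N×2.
So there are 6! / (3!·2!) = 60 distinguishable arrangements.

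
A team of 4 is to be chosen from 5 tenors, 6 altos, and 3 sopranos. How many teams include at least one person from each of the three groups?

With no constraint there are C(14,4) = 1001 possible selections.
Subtract selections that omit an entire group: no tenors → C(9,4) = 126; no altos → C(8,4) = 70; no sopranos → C(11,4) = 330.
Add back selections omitting two groups (i.e. drawn from a single group): C(5,4) + C(6,4) + C(3,4) = 20.
By inclusion–exclusion: 1001 − 526 + 20 = 495.

495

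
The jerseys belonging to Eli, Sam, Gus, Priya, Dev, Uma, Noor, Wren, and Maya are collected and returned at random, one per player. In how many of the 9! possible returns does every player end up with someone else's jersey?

133496

This is the derangement count D_9: permutations of 9 items with no fixed point.
By inclusion–exclusion this is Σ_{j=0}^{9} (−1)^j C(9,j)·(9−j)!.
Computing: 362880 − 362880 + 181440 − 60480 + 15120 − 3024 + 504 − 72 + 9 − 1 = 133496.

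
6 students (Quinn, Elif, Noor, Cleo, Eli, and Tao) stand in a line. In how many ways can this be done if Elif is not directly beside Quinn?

There are 6! = 720 arrangements in all. If Elif and Quinn are adjacent, merging them into one block gives 2·(5)! = 240 arrangements.
Complementary counting: 720 − 240 = 480.

480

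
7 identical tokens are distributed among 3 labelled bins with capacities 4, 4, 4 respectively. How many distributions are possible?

By stars and bars, unrestricted non-negative solutions to x_1+…+x_3 = 7 number C(7+2,2) = 36.
Subtract solutions that violate a single cap (substitute x_i' = x_i − (cap_i+1)): x_1 ≥ 5 gives C(4,2) = 6; x_2 ≥ 5 gives C(4,2) = 6; x_3 ≥ 5 gives C(4,2) = 6. Together 18.
No two caps can be exceeded simultaneously, so the pair terms are all 0.
By inclusion–exclusion the count is 36 − 18 + 0 = 18.

18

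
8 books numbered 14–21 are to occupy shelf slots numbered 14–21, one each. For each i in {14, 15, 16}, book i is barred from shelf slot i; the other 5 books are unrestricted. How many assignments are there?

Let Aᵢ (for i ∈ {14, 15, 16}) be the placements that put book i in its forbidden shelf slot. Any j of these fix j positions, leaving (8−j)! ways to fill the rest, and there are C(3,j) ways to pick which j.
By inclusion–exclusion, the number of valid placements is Σ_{j=0}^{3} (−1)^j C(3,j)·(8−j)!.
Computing: 40320 − 15120 + 2160 − 120 = 27240.

27240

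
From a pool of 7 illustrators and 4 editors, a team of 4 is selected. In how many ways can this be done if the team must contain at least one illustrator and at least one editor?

294

Unrestricted: C(11,4) = 330 ways to pick any 4 of the 11.
Subtract selections that omit an entire group: no illustrators → C(4,4) = 1; no editors → C(7,4) = 35.
Both groups omitted at once is impossible, so 330 − 36 = 294.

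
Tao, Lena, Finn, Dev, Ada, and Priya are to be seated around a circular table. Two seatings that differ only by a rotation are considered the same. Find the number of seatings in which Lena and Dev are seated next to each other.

48

Glue Lena and Dev into a block (2 internal orders). Seating 5 units around a circle gives (4)! arrangements.
So 2 × (4)! = 2 × 24 = 48.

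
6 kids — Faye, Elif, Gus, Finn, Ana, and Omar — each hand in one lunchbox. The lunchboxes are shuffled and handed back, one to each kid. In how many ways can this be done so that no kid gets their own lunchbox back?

Let Aᵢ be the assignments in which kid i gets their own lunchbox. We want the size of the complement of A₁∪…∪A_6.
By inclusion–exclusion this is Σ_{j=0}^{6} (−1)^j C(6,j)·(6−j)!.
Computing: 720 − 720 + 360 − 120 + 30 − 6 + 1 = 265.

265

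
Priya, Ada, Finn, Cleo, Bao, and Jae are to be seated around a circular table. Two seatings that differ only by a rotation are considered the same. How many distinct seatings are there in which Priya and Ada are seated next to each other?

48

Glue Priya and Ada into a block (2 internal orders). Seating 5 units around a circle gives (4)! arrangements.
So 2 × (4)! = 2 × 24 = 48.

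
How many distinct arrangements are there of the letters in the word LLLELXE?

LLLELXE has 7 letters with E appearing twice and L appearing 4 times.
Dividing 7! = 5040 by 4!·2! = 48 for the repeated letters gives 105.

105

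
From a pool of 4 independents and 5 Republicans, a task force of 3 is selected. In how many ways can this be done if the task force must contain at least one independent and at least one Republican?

70

Total 3-person selections from all 9: C(9,3) = 84.
Selections missing a whole group: no independents → C(5,3) = 10; no Republicans → C(4,3) = 4.
Both groups omitted at once is impossible, so 84 − 14 = 70.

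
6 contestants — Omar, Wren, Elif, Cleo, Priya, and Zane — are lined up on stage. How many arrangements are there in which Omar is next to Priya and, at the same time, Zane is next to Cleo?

96

Treat {Omar,Priya} as one block (2 orders) and {Zane,Cleo} as another (2 orders).
That leaves 4 units to arrange: 2 × 2 × 4! = 4 × 24 = 96.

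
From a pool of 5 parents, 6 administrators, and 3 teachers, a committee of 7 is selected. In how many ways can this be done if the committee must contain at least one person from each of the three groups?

3058

Unrestricted: C(14,7) = 3432 ways to pick any 7 of the 14.
Selections missing a whole group: no parents → C(9,7) = 36; no administrators → C(8,7) = 8; no teachers → C(11,7) = 330.
Add back selections omitting two groups (i.e. drawn from a single group): C(5,7) + C(6,7) + C(3,7) = 0.
By inclusion–exclusion: 3432 − 374 + 0 = 3058.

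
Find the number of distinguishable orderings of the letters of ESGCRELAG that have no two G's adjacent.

Total arrangements of ESGCRELAG: 9!/(2!·2!) = 90720.
If the two G's are adjacent, glue them into one block, leaving 8 items to arrange: (8)!/(2!) = 20160 ways.
Subtracting, 90720 − 20160 = 70560 arrangements keep the G's apart.

70560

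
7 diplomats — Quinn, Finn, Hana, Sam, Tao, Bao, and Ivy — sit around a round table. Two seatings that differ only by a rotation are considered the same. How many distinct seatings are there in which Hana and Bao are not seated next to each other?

480

Without the restriction there are (6)! = 720 seatings.
Those with Hana next to Bao: fuse the pair into one unit and seat 6 units around a circle — 2·(5)! = 240.
Subtracting, 720 − 240 = 480.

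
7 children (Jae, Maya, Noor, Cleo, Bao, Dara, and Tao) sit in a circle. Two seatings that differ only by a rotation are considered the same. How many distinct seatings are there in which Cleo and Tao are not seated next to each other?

All circular seatings of 7 people number (6)! = 720.
Those with Cleo next to Tao: fuse the pair into one unit and seat 6 units around a circle — 2·(5)! = 240.
Subtracting, 720 − 240 = 480.

480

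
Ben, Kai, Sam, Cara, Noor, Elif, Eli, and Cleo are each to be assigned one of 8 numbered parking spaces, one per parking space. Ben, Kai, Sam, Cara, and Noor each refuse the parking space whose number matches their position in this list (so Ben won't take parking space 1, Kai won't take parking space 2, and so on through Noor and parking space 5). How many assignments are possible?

Let Aᵢ (for 1 ≤ i ≤ 5) be the placements that put person i in their forbidden parking space. Any j of these fix j positions, leaving (8−j)! ways to fill the rest, and there are C(5,j) ways to pick which j.
By inclusion–exclusion, the number of valid placements is Σ_{j=0}^{5} (−1)^j C(5,j)·(8−j)!.
Computing: 40320 − 25200 + 7200 − 1200 + 120 − 6 = 21234.

21234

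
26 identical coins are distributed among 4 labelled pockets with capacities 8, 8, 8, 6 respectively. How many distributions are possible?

Without the upper bounds there are C(29,3) = 3654 ways to split 26 among 4 pockets.
Subtract solutions that violate a single cap (substitute x_i' = x_i − (cap_i+1)): x_1 ≥ 9 gives C(20,3) = 1140; x_2 ≥ 9 gives C(20,3) = 1140; x_3 ≥ 9 gives C(20,3) = 1140; x_4 ≥ 7 gives C(22,3) = 1540. Together 4960.
Add back pairs where two caps are both exceeded: 165 + 165 + 286 + 165 + 286 + 286 = 1353.
Subtract triples: 0 + 4 + 4 + 4 = 12.
By inclusion–exclusion the count is 3654 − 4960 + 1353 − 12 = 35.

35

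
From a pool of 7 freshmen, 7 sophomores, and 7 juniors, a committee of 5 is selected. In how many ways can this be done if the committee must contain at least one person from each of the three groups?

Unrestricted: C(21,5) = 20349 ways to pick any 5 of the 21.
Subtract selections that omit an entire group: no freshmen → C(14,5) = 2002; no sophomores → C(14,5) = 2002; no juniors → C(14,5) = 2002.
Add back selections omitting two groups (i.e. drawn from a single group): C(7,5) + C(7,5) + C(7,5) = 63.
By inclusion–exclusion: 20349 − 6006 + 63 = 14406.

14406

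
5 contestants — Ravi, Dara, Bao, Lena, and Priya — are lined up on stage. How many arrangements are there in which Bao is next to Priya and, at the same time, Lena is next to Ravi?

24

Treat {Bao,Priya} as one block (2 orders) and {Lena,Ravi} as another (2 orders).
That leaves 3 units to arrange: 2 × 2 × 3! = 4 × 6 = 24.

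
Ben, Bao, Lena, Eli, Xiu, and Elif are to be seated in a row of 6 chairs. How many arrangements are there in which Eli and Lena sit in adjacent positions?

240

Treat {Eli, Lena} as a single unit. There are 5 units to order, and the pair itself can be ordered 2 ways.
That gives 2 × 5! = 2 × 120 = 240.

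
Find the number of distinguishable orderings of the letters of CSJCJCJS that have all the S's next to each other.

140

Treat the 2 copies of S as a single block. The multiset to arrange is then {SS, C, C, C, J, J, J}, 7 items in all.
That gives (7)!/(3!·3!) = 140 arrangements.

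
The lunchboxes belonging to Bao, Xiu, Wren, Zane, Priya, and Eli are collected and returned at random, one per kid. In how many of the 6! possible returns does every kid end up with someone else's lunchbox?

265

Let Aᵢ be the assignments in which kid i gets their own lunchbox. We want the size of the complement of A₁∪…∪A_6.
By inclusion–exclusion this is Σ_{j=0}^{6} (−1)^j C(6,j)·(6−j)!.
Computing: 720 − 720 + 360 − 120 + 30 − 6 + 1 = 265.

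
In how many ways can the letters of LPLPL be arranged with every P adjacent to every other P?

4

Treat the 2 copies of P as a single block. The multiset to arrange is then {PP, L, L, L}, 4 items in all.
That gives (4)!/(3!) = 4 arrangements.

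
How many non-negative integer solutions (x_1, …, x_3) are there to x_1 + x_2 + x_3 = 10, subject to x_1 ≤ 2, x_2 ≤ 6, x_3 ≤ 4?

Without the upper bounds there are C(12,2) = 66 ways to split 10 among 3 variables.
Subtract solutions that violate a single cap (substitute x_i' = x_i − (cap_i+1)): x_1 ≥ 3 gives C(9,2) = 36; x_2 ≥ 7 gives C(5,2) = 10; x_3 ≥ 5 gives C(7,2) = 21. Together 67.
Add back pairs where two caps are both exceeded: 1 + 6 + 0 = 7.
By inclusion–exclusion the count is 66 − 67 + 7 = 6.

6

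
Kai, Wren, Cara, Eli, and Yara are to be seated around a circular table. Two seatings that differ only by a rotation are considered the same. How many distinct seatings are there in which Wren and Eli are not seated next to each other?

12

All circular seatings of 5 people number (4)! = 24.
Those with Wren next to Eli: fuse the pair into one unit and seat 4 units around a circle — 2·(3)! = 12.
Subtracting, 24 − 12 = 12.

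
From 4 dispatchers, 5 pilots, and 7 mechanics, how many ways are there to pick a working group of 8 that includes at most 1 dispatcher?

Split by how many dispatchers are chosen (0 through 1).
Sum: C(4,0)·C(12,8) + C(4,1)·C(12,7) = 495 + 3168 = 3663.

3663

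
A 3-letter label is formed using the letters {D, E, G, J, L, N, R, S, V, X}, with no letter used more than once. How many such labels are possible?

This is a permutation of 3 out of 10: P(10,3) = 10!/7!.
That product is 10 × 9 × 8 = 720.

720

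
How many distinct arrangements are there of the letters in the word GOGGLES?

The 7 letters of GOGGLES have repeats: G appearing 3 times.
Dividing 7! = 5040 by 3! = 6 for the repeated letters gives 840.

840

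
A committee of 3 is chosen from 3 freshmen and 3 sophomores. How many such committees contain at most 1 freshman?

Split by how many freshmen are chosen (0 through 1).
Sum: C(3,0)·C(3,3) + C(3,1)·C(3,2) = 1 + 9 = 10.

10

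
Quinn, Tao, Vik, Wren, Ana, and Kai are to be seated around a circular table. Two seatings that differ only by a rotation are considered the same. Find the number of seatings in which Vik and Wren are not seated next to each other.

72

All circular seatings of 6 people number (5)! = 120.
Seatings with Vik beside Wren: treat them as a block with 2 internal orders, giving 2 × (4)! = 48.
Subtracting, 120 − 48 = 72.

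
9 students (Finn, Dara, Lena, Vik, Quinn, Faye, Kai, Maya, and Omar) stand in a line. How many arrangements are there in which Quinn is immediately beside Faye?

80640

Place the 7 others and the Quinn-Faye pair as 8 objects in a line; the pair has 2 internal arrangements.
That gives 2 × 8! = 2 × 40320 = 80640.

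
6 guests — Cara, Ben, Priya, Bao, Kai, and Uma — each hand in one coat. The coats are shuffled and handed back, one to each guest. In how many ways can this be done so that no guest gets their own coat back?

Let Aᵢ be the assignments in which guest i gets their own coat. We want the size of the complement of A₁∪…∪A_6.
By inclusion–exclusion this is Σ_{j=0}^{6} (−1)^j C(6,j)·(6−j)!.
Computing: 720 − 720 + 360 − 120 + 30 − 6 + 1 = 265.

265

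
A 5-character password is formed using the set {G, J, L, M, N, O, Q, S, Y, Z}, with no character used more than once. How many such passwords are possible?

This is a permutation of 5 out of 10: P(10,5) = 10!/5!.
That product is 10 × 9 × 8 × 7 × 6 = 30240.

30240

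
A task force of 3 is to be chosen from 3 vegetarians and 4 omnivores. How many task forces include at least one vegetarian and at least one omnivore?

30

With no constraint there are C(7,3) = 35 possible selections.
Selections missing a whole group: no vegetarians → C(4,3) = 4; no omnivores → C(3,3) = 1.
Both groups omitted at once is impossible, so 35 − 5 = 30.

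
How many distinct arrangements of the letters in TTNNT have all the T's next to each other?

Treat the 3 copies of T as a single block. The multiset to arrange is then {TTT, N, N}, 3 items in all.
That gives (3)!/(2!) = 3 arrangements.

3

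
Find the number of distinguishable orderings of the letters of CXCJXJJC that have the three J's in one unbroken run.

Treat the 3 copies of J as a single block. The multiset to arrange is then {JJJ, C, C, C, X, X}, 6 items in all.
That gives (6)!/(3!·2!) = 60 arrangements.

60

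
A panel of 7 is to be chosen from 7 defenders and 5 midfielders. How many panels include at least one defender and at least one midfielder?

791

Unrestricted: C(12,7) = 792 ways to pick any 7 of the 12.
Selections missing a whole group: no defenders → C(5,7) = 0; no midfielders → C(7,7) = 1.
Both groups omitted at once is impossible, so 792 − 1 = 791.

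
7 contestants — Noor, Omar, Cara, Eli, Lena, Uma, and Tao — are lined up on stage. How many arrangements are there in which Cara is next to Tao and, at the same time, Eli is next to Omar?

480

Treat {Cara,Tao} as one block (2 orders) and {Eli,Omar} as another (2 orders).
That leaves 5 units to arrange: 2 × 2 × 5! = 4 × 120 = 480.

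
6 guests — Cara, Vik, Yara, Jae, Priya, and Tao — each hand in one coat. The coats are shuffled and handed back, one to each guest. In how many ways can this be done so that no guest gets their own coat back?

This is the derangement count D_6: permutations of 6 items with no fixed point.
By inclusion–exclusion this is Σ_{j=0}^{6} (−1)^j C(6,j)·(6−j)!.
Computing: 720 − 720 + 360 − 120 + 30 − 6 + 1 = 265.

265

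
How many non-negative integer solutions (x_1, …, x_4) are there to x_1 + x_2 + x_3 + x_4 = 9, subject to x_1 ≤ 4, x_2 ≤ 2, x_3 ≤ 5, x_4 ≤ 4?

Without the upper bounds there are C(12,3) = 220 ways to split 9 among 4 variables.
Subtract solutions that violate a single cap (substitute x_i' = x_i − (cap_i+1)): x_1 ≥ 5 gives C(7,3) = 35; x_2 ≥ 3 gives C(9,3) = 84; x_3 ≥ 6 gives C(6,3) = 20; x_4 ≥ 5 gives C(7,3) = 35. Together 174.
Add back pairs where two caps are both exceeded: 4 + 0 + 0 + 1 + 4 + 0 = 9.
By inclusion–exclusion the count is 220 − 174 + 9 = 55.

55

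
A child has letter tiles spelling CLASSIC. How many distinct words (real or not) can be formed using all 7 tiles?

1260

The 7 letters of CLASSIC have repeats: C appearing twice and S appearing twice.
Dividing 7! = 5040 by 2!·2! = 4 for the repeated letters gives 1260.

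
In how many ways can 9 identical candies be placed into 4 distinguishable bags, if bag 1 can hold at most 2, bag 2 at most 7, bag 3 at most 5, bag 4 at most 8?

By stars and bars, unrestricted non-negative solutions to x_1+…+x_4 = 9 number C(9+3,3) = 220.
Subtract solutions that violate a single cap (substitute x_i' = x_i − (cap_i+1)): x_1 ≥ 3 gives C(9,3) = 84; x_2 ≥ 8 gives C(4,3) = 4; x_3 ≥ 6 gives C(6,3) = 20; x_4 ≥ 9 gives C(3,3) = 1. Together 109.
Add back pairs where two caps are both exceeded: 0 + 1 + 0 + 0 + 0 + 0 = 1.
By inclusion–exclusion the count is 220 − 109 + 1 = 112.

112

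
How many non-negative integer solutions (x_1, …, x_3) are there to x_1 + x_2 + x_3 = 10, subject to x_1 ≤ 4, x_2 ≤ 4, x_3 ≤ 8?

Ignoring the caps, the number of non-negative solutions to x_1+…+x_3 = 10 is C(12,2) = 66.
Subtract solutions that violate a single cap (substitute x_i' = x_i − (cap_i+1)): x_1 ≥ 5 gives C(7,2) = 21; x_2 ≥ 5 gives C(7,2) = 21; x_3 ≥ 9 gives C(3,2) = 3. Together 45.
Add back pairs where two caps are both exceeded: 1 + 0 + 0 = 1.
By inclusion–exclusion the count is 66 − 45 + 1 = 22.

22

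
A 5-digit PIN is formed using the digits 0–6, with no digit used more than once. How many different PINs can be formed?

With no repetition, fill the 5 digits in order: 7 choices, then 6, down to 3.
7 × 6 × 5 × 4 × 3 = 2520.

2520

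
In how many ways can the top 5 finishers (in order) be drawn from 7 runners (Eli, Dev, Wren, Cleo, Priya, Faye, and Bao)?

2520

There are 7 choices for 1st place, 6 for 2nd, and so on down to 3 for position 5.
That gives 7 × 6 × 5 × 4 × 3 = 2520.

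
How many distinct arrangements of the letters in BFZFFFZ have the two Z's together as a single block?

Treat the 2 copies of Z as a single block. The multiset to arrange is then {ZZ, B, F, F, F, F}, 6 items in all.
That gives (6)!/(4!) = 30 arrangements.

30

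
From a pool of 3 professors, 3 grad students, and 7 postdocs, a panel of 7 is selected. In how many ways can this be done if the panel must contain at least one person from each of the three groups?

1477

Total 7-person selections from all 13: C(13,7) = 1716.
Subtract selections that omit an entire group: no professors → C(10,7) = 120; no grad students → C(10,7) = 120; no postdocs → C(6,7) = 0.
Add back selections omitting two groups (i.e. drawn from a single group): C(3,7) + C(3,7) + C(7,7) = 1.
By inclusion–exclusion: 1716 − 240 + 1 = 1477.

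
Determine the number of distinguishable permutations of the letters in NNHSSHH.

Letter multiplicities in NNHSSHH: H×3, N×2, S×2.
So there are 7! / (3!·2!·2!) = 210 distinguishable arrangements.

210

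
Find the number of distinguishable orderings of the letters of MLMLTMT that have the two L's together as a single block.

Treat the 2 copies of L as a single block. The multiset to arrange is then {LL, M, M, M, T, T}, 6 items in all.
That gives (6)!/(3!·2!) = 60 arrangements.

60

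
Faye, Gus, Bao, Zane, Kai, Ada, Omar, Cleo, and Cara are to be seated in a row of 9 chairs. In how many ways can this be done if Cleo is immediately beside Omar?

Place the 7 others and the Cleo-Omar pair as 8 objects in a line; the pair has 2 internal arrangements.
So the count is 2·(8)! = 80640.

80640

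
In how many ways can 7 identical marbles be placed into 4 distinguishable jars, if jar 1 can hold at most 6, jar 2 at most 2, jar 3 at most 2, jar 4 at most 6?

Ignoring the caps, the number of non-negative solutions to x_1+…+x_4 = 7 is C(10,3) = 120.
Subtract solutions that violate a single cap (substitute x_i' = x_i − (cap_i+1)): x_1 ≥ 7 gives C(3,3) = 1; x_2 ≥ 3 gives C(7,3) = 35; x_3 ≥ 3 gives C(7,3) = 35; x_4 ≥ 7 gives C(3,3) = 1. Together 72.
Add back pairs where two caps are both exceeded: 0 + 0 + 0 + 4 + 0 + 0 = 4.
By inclusion–exclusion the count is 120 − 72 + 4 = 52.

52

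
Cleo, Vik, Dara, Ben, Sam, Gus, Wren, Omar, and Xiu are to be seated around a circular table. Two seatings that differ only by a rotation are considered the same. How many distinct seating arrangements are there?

Fix one person's seat to break rotational symmetry; the remaining 8 people can be arranged in (8)! = 40320 ways.

40320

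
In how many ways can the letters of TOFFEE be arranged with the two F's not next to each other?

There are 6!/(2!·2!) = 180 arrangements of TOFFEE in total.
Arrangements with the F's together: treat FF as one letter, giving (5)!/(2!) = 60.
Subtracting, 180 − 60 = 120 arrangements keep the F's apart.

120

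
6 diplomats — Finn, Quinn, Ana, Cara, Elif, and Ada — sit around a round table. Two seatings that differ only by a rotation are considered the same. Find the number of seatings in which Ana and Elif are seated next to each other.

48

Treat {Ana, Elif} as one unit (2 internal orders) and seat the resulting 5 units around the table: (4)! circular arrangements.
So 2 × (4)! = 2 × 24 = 48.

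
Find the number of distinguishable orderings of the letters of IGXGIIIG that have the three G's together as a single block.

Treat the 3 copies of G as a single block. The multiset to arrange is then {GGG, I, I, I, I, X}, 6 items in all.
That gives (6)!/(4!) = 30 arrangements.

30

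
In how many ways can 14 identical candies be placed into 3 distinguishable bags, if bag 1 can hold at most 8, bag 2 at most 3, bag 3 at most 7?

14

Ignoring the caps, the number of non-negative solutions to x_1+…+x_3 = 14 is C(16,2) = 120.
Subtract solutions that violate a single cap (substitute x_i' = x_i − (cap_i+1)): x_1 ≥ 9 gives C(7,2) = 21; x_2 ≥ 4 gives C(12,2) = 66; x_3 ≥ 8 gives C(8,2) = 28. Together 115.
Add back pairs where two caps are both exceeded: 3 + 0 + 6 = 9.
By inclusion–exclusion the count is 120 − 115 + 9 = 14.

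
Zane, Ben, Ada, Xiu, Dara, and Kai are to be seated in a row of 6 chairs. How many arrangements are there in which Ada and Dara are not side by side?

480

Of the 6! = 720 arrangements, those with Ada and Dara adjacent number 2 × 5! = 240 (treat the pair as a block with 2 internal orders).
So 720 − 240 = 480 arrangements keep them apart.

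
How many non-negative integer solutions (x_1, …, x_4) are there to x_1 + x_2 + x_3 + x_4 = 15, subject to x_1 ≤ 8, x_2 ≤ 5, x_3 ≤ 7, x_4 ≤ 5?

202

Without the upper bounds there are C(18,3) = 816 ways to split 15 among 4 variables.
Subtract solutions that violate a single cap (substitute x_i' = x_i − (cap_i+1)): x_1 ≥ 9 gives C(9,3) = 84; x_2 ≥ 6 gives C(12,3) = 220; x_3 ≥ 8 gives C(10,3) = 120; x_4 ≥ 6 gives C(12,3) = 220. Together 644.
Add back pairs where two caps are both exceeded: 1 + 0 + 1 + 4 + 20 + 4 = 30.
By inclusion–exclusion the count is 816 − 644 + 30 = 202.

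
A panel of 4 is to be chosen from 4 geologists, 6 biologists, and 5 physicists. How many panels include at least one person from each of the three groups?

720

Total 4-person selections from all 15: C(15,4) = 1365.
Subtract selections that omit an entire group: no geologists → C(11,4) = 330; no biologists → C(9,4) = 126; no physicists → C(10,4) = 210.
Add back selections omitting two groups (i.e. drawn from a single group): C(4,4) + C(6,4) + C(5,4) = 21.
By inclusion–exclusion: 1365 − 666 + 21 = 720.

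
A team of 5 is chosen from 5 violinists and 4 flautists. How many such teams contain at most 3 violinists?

Split by how many violinists are chosen (0 through 3).
Sum: C(5,0)·C(4,5) + C(5,1)·C(4,4) + C(5,2)·C(4,3) + C(5,3)·C(4,2) = 0 + 5 + 40 + 60 = 105.

105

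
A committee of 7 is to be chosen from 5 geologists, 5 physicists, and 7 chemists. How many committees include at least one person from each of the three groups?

17745

Total 7-person selections from all 17: C(17,7) = 19448.
Selections missing a whole group: no geologists → C(12,7) = 792; no physicists → C(12,7) = 792; no chemists → C(10,7) = 120.
Add back selections omitting two groups (i.e. drawn from a single group): C(5,7) + C(5,7) + C(7,7) = 1.
By inclusion–exclusion: 19448 − 1704 + 1 = 17745.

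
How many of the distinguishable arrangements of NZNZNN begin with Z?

5

Fix Z in the first position and arrange the remaining 5 letters.
Those 5 letters have N appearing 4 times, giving (5)!/(4!) = 5.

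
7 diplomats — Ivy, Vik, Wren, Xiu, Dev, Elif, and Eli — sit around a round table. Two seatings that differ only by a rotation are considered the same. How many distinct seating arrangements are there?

Seat Ivy anywhere (absorbing the rotational symmetry), then permute the other 6: (6)! = 720.

720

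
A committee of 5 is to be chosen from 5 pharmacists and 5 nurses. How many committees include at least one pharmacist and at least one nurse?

Total 5-person selections from all 10: C(10,5) = 252.
Subtract selections that omit an entire group: no pharmacists → C(5,5) = 1; no nurses → C(5,5) = 1.
Both groups omitted at once is impossible, so 252 − 2 = 250.

250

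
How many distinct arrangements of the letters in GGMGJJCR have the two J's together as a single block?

840

Treat the 2 copies of J as a single block. The multiset to arrange is then {JJ, C, G, G, G, M, R}, 7 items in all.
That gives (7)!/(3!) = 840 arrangements.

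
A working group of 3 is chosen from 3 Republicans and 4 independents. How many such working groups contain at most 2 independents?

31

Split by how many independents are chosen (0 through 2).
Sum: C(4,0)·C(3,3) + C(4,1)·C(3,2) + C(4,2)·C(3,1) = 1 + 12 + 18 = 31.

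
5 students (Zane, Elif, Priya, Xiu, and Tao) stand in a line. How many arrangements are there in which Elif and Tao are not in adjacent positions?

72

There are 5! = 120 arrangements in all. If Elif and Tao are adjacent, merging them into one block gives 2·(4)! = 48 arrangements.
So 120 − 48 = 72 arrangements keep them apart.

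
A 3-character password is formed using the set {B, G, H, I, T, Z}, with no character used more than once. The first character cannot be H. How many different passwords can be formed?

The first character has 6−1 = 5 choices (anything except H).
The remaining 2 characters are filled from the other 5 symbols without repetition: 5 × 4 = 20.
Total: 5 × 20 = 100.

100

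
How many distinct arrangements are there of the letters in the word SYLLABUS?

Letter multiplicities in SYLLABUS: A×1, B×1, L×2, S×2, U×1, Y×1.
Dividing 8! = 40320 by 2!·2! = 4 for the repeated letters gives 10080.

10080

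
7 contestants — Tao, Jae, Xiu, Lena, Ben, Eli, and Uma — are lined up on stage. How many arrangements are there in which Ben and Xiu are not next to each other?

3600

Of the 7! = 5040 arrangements, those with Ben and Xiu adjacent number 2 × 6! = 1440 (treat the pair as a block with 2 internal orders).
Complementary counting: 5040 − 1440 = 3600.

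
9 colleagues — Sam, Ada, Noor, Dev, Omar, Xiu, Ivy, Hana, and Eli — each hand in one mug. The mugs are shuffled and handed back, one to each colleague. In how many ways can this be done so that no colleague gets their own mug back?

133496

Count assignments avoiding every fixed point. For any j of the 9 colleagues fixed to their own mug, the other 9−j can be arranged in (9−j)! ways.
By inclusion–exclusion this is Σ_{j=0}^{9} (−1)^j C(9,j)·(9−j)!.
Computing: 362880 − 362880 + 181440 − 60480 + 15120 − 3024 + 504 − 72 + 9 − 1 = 133496.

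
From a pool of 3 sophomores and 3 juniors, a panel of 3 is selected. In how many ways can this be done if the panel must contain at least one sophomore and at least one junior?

18

With no constraint there are C(6,3) = 20 possible selections.
Subtract selections that omit an entire group: no sophomores → C(3,3) = 1; no juniors → C(3,3) = 1.
Both groups omitted at once is impossible, so 20 − 2 = 18.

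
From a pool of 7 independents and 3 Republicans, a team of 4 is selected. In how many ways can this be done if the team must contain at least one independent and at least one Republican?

175

Unrestricted: C(10,4) = 210 ways to pick any 4 of the 10.
Subtract selections that omit an entire group: no independents → C(3,4) = 0; no Republicans → C(7,4) = 35.
Both groups omitted at once is impossible, so 210 − 35 = 175.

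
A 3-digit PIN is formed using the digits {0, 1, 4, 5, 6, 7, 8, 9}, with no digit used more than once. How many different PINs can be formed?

This is a permutation of 3 out of 8: P(8,3) = 8!/5!.
8 × 7 × 6 = 336.

336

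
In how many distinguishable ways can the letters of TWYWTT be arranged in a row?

60

Letter multiplicities in TWYWTT: T×3, W×2, Y×1.
The number of distinct arrangements is 6!/(3!·2!) = 720/12 = 60.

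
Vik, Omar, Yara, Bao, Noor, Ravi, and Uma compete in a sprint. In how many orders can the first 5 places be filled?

There are 7 choices for 1st place, 6 for 2nd, and so on down to 3 for position 5.
That gives 7 × 6 × 5 × 4 × 3 = 2520.

2520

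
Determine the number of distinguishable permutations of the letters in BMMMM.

Letter multiplicities in BMMMM: B×1, M×4.
The number of distinct arrangements is 5!/(4!) = 120/24 = 5.

5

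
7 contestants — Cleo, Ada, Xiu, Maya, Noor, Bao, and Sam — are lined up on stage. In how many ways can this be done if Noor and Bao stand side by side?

Glue Noor and Bao into one block (2 internal orders), leaving 6 units to arrange in a row.
So the count is 2·(6)! = 1440.

1440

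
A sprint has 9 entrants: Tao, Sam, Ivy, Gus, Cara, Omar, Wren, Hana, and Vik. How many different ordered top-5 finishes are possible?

15120

This is an ordered selection of 5 from 9: P(9,5).
That gives 9 × 8 × 7 × 6 × 5 = 15120.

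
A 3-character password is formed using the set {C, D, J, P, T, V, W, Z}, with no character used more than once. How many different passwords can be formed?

With no repetition, fill the 3 characters in order: 8 choices, then 7, down to 6.
That product is 8 × 7 × 6 = 336.

336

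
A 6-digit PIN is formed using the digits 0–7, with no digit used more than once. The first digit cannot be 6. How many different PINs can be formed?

17640

The first digit has 8−1 = 7 choices (anything except 6).
The remaining 5 digits are filled from the other 7 symbols without repetition: 7 × 6 × 5 × 4 × 3 = 2520.
Total: 7 × 2520 = 17640.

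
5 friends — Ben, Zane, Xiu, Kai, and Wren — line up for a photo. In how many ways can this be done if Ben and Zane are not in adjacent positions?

72

There are 5! = 120 arrangements in all. If Ben and Zane are adjacent, merging them into one block gives 2·(4)! = 48 arrangements.
So 120 − 48 = 72 arrangements keep them apart.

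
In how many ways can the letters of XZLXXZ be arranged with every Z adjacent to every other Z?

20

Treat the 2 copies of Z as a single block. The multiset to arrange is then {ZZ, L, X, X, X}, 5 items in all.
That gives (5)!/(3!) = 20 arrangements.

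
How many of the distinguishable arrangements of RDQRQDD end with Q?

60

With the last slot taken by Q, it remains to arrange the other 6 letters (RDRQDD).
Those 6 letters have D appearing 3 times and R appearing twice, giving (6)!/(3!·2!) = 60.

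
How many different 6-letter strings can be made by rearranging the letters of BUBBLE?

120

BUBBLE has 6 letters with B appearing 3 times.
The number of distinct arrangements is 6!/(3!) = 720/6 = 120.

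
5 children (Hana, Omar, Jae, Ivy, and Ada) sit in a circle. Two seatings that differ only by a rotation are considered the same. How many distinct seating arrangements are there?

Fix one person's seat to break rotational symmetry; the remaining 4 people can be arranged in (4)! = 24 ways.

24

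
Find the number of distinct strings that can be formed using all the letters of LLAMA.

30

LLAMA has 5 letters with A appearing twice and L appearing twice.
The number of distinct arrangements is 5!/(2!·2!) = 120/4 = 30.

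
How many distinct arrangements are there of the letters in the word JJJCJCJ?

21

JJJCJCJ has 7 letters with C appearing twice and J appearing 5 times.
So there are 7! / (5!·2!) = 21 distinguishable arrangements.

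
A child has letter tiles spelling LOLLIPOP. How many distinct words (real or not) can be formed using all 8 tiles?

1680

Letter multiplicities in LOLLIPOP: I×1, L×3, O×2, P×2.
So there are 8! / (3!·2!·2!) = 1680 distinguishable arrangements.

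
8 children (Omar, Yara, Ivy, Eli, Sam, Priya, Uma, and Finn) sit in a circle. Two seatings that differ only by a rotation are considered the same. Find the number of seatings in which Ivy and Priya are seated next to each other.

Glue Ivy and Priya into a block (2 internal orders). Seating 7 units around a circle gives (6)! arrangements.
So 2 × (6)! = 2 × 720 = 1440.

1440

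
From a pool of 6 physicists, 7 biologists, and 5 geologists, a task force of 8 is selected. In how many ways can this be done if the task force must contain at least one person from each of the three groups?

41811

Total 8-person selections from all 18: C(18,8) = 43758.
Subtract selections that omit an entire group: no physicists → C(12,8) = 495; no biologists → C(11,8) = 165; no geologists → C(13,8) = 1287.
Add back selections omitting two groups (i.e. drawn from a single group): C(6,8) + C(7,8) + C(5,8) = 0.
By inclusion–exclusion: 43758 − 1947 + 0 = 41811.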